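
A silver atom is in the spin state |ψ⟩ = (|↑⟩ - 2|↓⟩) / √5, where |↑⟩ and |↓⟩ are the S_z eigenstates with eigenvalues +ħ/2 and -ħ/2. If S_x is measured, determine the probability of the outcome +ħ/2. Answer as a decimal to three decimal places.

|+x⟩ = (|↑⟩ + |↓⟩)/√2, so ⟨+x|ψ⟩ = (-1) / (√2·√5).
P = |-1|² / 10 = 1/10.

0.100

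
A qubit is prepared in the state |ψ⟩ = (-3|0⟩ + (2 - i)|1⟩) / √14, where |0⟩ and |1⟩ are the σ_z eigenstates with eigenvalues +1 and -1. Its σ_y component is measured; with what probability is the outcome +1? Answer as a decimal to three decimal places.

0.714

|+y⟩ = (|0⟩ + i|1⟩)/√2, so ⟨+y|ψ⟩ = (-4 - 2i) / (√2·√14).
P = |-4 - 2i|² / 28 = 20/28.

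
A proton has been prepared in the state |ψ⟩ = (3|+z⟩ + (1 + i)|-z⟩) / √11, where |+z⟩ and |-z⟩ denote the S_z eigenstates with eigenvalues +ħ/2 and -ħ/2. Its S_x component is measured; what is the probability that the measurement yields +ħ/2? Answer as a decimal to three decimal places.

0.773

|+x⟩ = (|+z⟩ + |-z⟩)/√2, so ⟨+x|ψ⟩ = (4 + i) / (√2·√11).
P = |4 + i|² / 22 = 17/22.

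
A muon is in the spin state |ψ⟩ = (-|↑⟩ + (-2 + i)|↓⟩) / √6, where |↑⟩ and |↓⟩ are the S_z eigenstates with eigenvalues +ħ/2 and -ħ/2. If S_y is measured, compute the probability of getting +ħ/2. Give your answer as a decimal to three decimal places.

0.333

|+y⟩ = (|↑⟩ + i|↓⟩)/√2, so ⟨+y|ψ⟩ = (2i) / (√2·√6).
P = |2i|² / 12 = 4/12.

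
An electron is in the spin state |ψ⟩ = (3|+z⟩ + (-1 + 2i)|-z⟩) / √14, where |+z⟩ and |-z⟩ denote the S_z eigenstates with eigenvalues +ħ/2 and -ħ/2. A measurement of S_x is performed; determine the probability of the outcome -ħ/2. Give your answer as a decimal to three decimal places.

|-x⟩ = (|+z⟩ - |-z⟩)/√2, so ⟨-x|ψ⟩ = (4 - 2i) / (√2·√14).
P = |4 - 2i|² / 28 = 20/28.

0.714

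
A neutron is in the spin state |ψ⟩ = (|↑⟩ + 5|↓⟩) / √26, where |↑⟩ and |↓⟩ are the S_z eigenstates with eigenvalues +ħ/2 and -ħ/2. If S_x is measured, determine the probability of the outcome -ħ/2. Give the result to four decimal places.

0.3077

|-x⟩ = (|↑⟩ - |↓⟩)/√2, so ⟨-x|ψ⟩ = (-4) / (√2·√26).
P = |-4|² / 52 = 16/52.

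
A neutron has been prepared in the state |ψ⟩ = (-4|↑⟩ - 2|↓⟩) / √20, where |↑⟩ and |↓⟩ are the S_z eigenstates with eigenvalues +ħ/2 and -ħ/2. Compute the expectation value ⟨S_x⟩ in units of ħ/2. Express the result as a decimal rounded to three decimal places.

0.800

⟨σ_x⟩ = 2 Re(a* b)/(|a|²+|b|²) with a = -4, b = -2.
a* b = 8, so ⟨σ_x⟩ = 16/20.
⟨S_x⟩ = (ħ/2)·⟨σ_x⟩.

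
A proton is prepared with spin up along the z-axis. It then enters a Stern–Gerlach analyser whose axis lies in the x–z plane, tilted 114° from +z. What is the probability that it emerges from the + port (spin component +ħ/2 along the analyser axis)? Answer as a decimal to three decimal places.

0.297

For spin-½, the probability of finding spin-up along an axis at angle θ to the initial spin direction is cos²(θ/2); spin-down is sin²(θ/2).
θ = 114°, so P = cos²(57°) ≈ 0.297.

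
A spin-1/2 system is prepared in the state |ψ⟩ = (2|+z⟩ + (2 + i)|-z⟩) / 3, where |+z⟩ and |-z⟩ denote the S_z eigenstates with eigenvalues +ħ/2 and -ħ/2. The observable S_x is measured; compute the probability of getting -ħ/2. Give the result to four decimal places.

0.0556

|-x⟩ = (|+z⟩ - |-z⟩)/√2, so ⟨-x|ψ⟩ = (-i) / (√2·3).
P = |-i|² / 18 = 1/18.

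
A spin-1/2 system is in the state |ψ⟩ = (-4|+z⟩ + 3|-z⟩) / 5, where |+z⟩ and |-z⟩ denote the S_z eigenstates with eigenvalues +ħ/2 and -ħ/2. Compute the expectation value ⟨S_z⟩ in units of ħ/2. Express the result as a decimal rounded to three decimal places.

0.280

⟨σ_z⟩ = |a|² - |b|² divided by |a|²+|b|², with a, b the |+z⟩, |-z⟩ amplitudes.
= (16 - 9)/25 = 7/25.
⟨S_z⟩ = (ħ/2)·⟨σ_z⟩.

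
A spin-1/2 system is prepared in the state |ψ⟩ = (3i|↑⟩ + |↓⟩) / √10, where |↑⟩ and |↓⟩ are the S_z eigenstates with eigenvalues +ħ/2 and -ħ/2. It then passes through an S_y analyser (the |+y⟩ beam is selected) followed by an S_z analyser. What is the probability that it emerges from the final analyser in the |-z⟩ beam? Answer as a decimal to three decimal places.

0.100

First analyser (S_y): P(|+y⟩) = |⟨+y|ψ⟩|² = 4/20.
After stage 1 the state is |+y⟩; P(|-z⟩) = |⟨-z|+y⟩|² = 1/2.
Joint probability = 4/20 × 1/2 = 0.100.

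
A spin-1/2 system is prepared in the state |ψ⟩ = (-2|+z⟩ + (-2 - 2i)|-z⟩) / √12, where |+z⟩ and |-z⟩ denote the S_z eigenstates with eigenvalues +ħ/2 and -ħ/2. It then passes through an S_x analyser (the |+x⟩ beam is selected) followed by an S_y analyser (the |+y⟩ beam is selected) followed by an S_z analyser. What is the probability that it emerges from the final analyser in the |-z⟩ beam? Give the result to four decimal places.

First analyser (S_x): P(|+x⟩) = |⟨+x|ψ⟩|² = 20/24.
After stage 1 the state is |+x⟩; P(|+y⟩) = |⟨+y|+x⟩|² = 1/2.
After stage 2 the state is |+y⟩; P(|-z⟩) = |⟨-z|+y⟩|² = 1/2.
Joint probability = 20/24 × 1/2 × 1/2 = 0.2083.

0.2083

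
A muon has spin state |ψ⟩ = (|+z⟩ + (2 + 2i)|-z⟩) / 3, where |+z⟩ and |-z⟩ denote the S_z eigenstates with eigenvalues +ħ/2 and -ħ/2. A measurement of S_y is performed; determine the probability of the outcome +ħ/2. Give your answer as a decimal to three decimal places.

|+y⟩ = (|+z⟩ + i|-z⟩)/√2, so ⟨+y|ψ⟩ = (3 - 2i) / (√2·3).
P = |3 - 2i|² / 18 = 13/18.

0.722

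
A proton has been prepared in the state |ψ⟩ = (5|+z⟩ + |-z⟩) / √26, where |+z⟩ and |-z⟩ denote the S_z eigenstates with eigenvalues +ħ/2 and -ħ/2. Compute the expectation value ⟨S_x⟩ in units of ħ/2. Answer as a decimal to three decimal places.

0.385

⟨σ_x⟩ = 2 Re(a* b)/(|a|²+|b|²) with a = 5, b = 1.
a* b = 5, so ⟨σ_x⟩ = 10/26.
⟨S_x⟩ = (ħ/2)·⟨σ_x⟩.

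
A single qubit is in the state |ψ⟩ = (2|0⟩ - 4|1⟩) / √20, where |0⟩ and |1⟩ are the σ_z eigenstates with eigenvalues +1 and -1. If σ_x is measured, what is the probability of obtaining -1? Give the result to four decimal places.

0.9000

|-x⟩ = (|0⟩ - |1⟩)/√2, so ⟨-x|ψ⟩ = (6) / (√2·√20).
P = |6|² / 40 = 36/40.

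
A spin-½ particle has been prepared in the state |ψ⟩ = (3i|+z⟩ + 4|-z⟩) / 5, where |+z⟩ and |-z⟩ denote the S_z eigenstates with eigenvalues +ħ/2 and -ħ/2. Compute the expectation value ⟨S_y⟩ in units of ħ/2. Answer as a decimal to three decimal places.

-0.960

⟨σ_y⟩ = 2 Im(a* b)/(|a|²+|b|²) with a = 3i, b = 4.
a* b = -12i, so ⟨σ_y⟩ = -24/25.
⟨S_y⟩ = (ħ/2)·⟨σ_y⟩.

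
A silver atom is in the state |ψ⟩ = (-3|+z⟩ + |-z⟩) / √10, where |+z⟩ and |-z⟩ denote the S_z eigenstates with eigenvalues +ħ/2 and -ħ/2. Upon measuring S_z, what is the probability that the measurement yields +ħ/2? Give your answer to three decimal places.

0.900

The +ħ/2 outcome corresponds to |+z⟩. Its amplitude in |ψ⟩ is -3/√10.
P = |-3|² / 10 = 9/10.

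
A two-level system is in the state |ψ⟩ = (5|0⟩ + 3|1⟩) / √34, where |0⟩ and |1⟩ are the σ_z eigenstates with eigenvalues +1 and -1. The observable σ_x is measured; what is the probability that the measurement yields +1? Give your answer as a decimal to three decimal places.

|+x⟩ = (|0⟩ + |1⟩)/√2, so ⟨+x|ψ⟩ = (8) / (√2·√34).
P = |8|² / 68 = 64/68.

0.941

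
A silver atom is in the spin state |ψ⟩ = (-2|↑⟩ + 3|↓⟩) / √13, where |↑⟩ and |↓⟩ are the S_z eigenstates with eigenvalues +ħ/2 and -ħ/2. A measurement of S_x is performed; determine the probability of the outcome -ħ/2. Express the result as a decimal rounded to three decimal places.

0.962

|-x⟩ = (|↑⟩ - |↓⟩)/√2, so ⟨-x|ψ⟩ = (-5) / (√2·√13).
P = |-5|² / 26 = 25/26.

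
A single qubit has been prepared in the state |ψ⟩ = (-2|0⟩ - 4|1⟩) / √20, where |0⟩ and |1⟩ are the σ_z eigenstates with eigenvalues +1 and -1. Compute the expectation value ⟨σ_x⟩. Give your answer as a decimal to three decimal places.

0.800

⟨σ_x⟩ = 2 Re(a* b)/(|a|²+|b|²) with a = -2, b = -4.
a* b = 8, so ⟨σ_x⟩ = 16/20.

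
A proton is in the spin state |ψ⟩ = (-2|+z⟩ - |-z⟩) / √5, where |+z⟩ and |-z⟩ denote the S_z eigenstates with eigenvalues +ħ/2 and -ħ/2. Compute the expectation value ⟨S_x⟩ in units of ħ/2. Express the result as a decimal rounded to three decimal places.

0.800

⟨σ_x⟩ = 2 Re(a* b)/(|a|²+|b|²) with a = -2, b = -1.
a* b = 2, so ⟨σ_x⟩ = 4/5.
⟨S_x⟩ = (ħ/2)·⟨σ_x⟩.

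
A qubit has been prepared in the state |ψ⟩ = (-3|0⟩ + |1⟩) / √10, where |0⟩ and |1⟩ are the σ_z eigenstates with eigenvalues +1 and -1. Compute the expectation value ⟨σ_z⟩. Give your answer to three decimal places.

0.800

⟨σ_z⟩ = |a|² - |b|² divided by |a|²+|b|², with a, b the |0⟩, |1⟩ amplitudes.
= (9 - 1)/10 = 8/10.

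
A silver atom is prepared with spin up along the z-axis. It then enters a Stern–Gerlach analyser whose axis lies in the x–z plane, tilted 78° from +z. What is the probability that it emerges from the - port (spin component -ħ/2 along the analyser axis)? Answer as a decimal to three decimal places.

For spin-½, the probability of finding spin-up along an axis at angle θ to the initial spin direction is cos²(θ/2); spin-down is sin²(θ/2).
θ = 78°, so P = sin²(39°) ≈ 0.396.

0.396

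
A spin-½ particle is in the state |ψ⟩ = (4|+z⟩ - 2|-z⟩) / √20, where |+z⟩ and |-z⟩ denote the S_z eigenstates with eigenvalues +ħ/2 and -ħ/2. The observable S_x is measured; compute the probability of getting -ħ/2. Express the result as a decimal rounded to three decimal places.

0.900

|-x⟩ = (|+z⟩ - |-z⟩)/√2, so ⟨-x|ψ⟩ = (6) / (√2·√20).
P = |6|² / 40 = 36/40.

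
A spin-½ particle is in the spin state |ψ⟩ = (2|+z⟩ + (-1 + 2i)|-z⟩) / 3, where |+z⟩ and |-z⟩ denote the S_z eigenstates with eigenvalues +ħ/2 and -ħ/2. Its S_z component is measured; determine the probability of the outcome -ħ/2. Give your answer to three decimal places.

0.556

The -ħ/2 outcome corresponds to |-z⟩. Its amplitude in |ψ⟩ is (-1 + 2i)/3.
P = |-1 + 2i|² / 9 = 5/9.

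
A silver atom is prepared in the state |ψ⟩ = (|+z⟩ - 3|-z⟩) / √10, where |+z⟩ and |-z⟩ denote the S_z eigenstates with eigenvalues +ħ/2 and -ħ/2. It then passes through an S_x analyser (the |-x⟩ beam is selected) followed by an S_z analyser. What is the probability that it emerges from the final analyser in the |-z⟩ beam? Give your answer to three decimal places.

First analyser (S_x): P(|-x⟩) = |⟨-x|ψ⟩|² = 16/20.
After stage 1 the state is |-x⟩; P(|-z⟩) = |⟨-z|-x⟩|² = 1/2.
Joint probability = 16/20 × 1/2 = 0.400.

0.400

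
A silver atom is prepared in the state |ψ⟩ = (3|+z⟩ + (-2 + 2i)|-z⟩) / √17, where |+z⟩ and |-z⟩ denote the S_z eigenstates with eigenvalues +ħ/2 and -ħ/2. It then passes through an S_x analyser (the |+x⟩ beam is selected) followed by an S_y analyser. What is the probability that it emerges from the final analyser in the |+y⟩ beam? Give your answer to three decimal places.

First analyser (S_x): P(|+x⟩) = |⟨+x|ψ⟩|² = 5/34.
After stage 1 the state is |+x⟩; P(|+y⟩) = |⟨+y|+x⟩|² = 1/2.
Joint probability = 5/34 × 1/2 = 0.074.

0.074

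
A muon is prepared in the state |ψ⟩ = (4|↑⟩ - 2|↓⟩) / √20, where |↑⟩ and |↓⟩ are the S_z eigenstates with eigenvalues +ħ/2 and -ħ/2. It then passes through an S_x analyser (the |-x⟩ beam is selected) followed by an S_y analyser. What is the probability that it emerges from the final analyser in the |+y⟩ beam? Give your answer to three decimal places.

0.450

First analyser (S_x): P(|-x⟩) = |⟨-x|ψ⟩|² = 36/40.
After stage 1 the state is |-x⟩; P(|+y⟩) = |⟨+y|-x⟩|² = 1/2.
Joint probability = 36/40 × 1/2 = 0.450.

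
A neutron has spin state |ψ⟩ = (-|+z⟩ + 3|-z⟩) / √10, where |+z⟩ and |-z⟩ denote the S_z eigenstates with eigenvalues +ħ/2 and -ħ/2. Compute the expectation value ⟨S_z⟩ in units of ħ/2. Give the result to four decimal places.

⟨σ_z⟩ = |a|² - |b|² divided by |a|²+|b|², with a, b the |+z⟩, |-z⟩ amplitudes.
= (1 - 9)/10 = -8/10.
⟨S_z⟩ = (ħ/2)·⟨σ_z⟩.

-0.8000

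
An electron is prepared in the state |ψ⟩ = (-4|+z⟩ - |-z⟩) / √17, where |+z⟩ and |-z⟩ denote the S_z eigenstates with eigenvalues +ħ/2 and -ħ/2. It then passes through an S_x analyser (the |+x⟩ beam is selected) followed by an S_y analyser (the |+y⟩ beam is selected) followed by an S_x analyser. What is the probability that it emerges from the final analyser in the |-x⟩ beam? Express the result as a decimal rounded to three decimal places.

First analyser (S_x): P(|+x⟩) = |⟨+x|ψ⟩|² = 25/34.
After stage 1 the state is |+x⟩; P(|+y⟩) = |⟨+y|+x⟩|² = 1/2.
After stage 2 the state is |+y⟩; P(|-x⟩) = |⟨-x|+y⟩|² = 1/2.
Joint probability = 25/34 × 1/2 × 1/2 = 0.184.

0.184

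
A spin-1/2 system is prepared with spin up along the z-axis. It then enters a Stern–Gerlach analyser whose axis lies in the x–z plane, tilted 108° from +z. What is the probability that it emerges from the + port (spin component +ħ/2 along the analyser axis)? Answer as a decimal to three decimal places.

For spin-½, the probability of finding spin-up along an axis at angle θ to the initial spin direction is cos²(θ/2); spin-down is sin²(θ/2).
θ = 108°, so P = cos²(54°) ≈ 0.345.

0.345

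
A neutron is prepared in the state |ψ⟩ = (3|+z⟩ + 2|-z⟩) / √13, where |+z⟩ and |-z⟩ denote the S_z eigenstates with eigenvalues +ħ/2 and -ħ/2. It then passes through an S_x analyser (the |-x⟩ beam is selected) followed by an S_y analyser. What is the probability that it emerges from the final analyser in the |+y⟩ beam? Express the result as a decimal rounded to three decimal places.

0.019

First analyser (S_x): P(|-x⟩) = |⟨-x|ψ⟩|² = 1/26.
After stage 1 the state is |-x⟩; P(|+y⟩) = |⟨+y|-x⟩|² = 1/2.
Joint probability = 1/26 × 1/2 = 0.019.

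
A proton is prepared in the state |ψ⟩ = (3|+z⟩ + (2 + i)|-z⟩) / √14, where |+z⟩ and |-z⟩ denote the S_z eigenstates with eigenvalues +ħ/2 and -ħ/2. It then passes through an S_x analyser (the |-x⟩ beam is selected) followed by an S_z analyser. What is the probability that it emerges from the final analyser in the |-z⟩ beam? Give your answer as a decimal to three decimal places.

0.036

First analyser (S_x): P(|-x⟩) = |⟨-x|ψ⟩|² = 2/28.
After stage 1 the state is |-x⟩; P(|-z⟩) = |⟨-z|-x⟩|² = 1/2.
Joint probability = 2/28 × 1/2 = 0.036.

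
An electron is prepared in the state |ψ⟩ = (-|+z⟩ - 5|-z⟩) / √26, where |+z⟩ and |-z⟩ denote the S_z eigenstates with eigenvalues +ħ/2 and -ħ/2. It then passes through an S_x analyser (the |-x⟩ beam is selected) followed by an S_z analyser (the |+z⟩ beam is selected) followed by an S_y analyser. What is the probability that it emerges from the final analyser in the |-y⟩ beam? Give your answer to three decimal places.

0.077

First analyser (S_x): P(|-x⟩) = |⟨-x|ψ⟩|² = 16/52.
After stage 1 the state is |-x⟩; P(|+z⟩) = |⟨+z|-x⟩|² = 1/2.
After stage 2 the state is |+z⟩; P(|-y⟩) = |⟨-y|+z⟩|² = 1/2.
Joint probability = 16/52 × 1/2 × 1/2 = 0.077.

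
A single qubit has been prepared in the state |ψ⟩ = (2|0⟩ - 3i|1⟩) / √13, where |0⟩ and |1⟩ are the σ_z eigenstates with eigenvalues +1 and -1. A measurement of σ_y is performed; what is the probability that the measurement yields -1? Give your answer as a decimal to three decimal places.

|-y⟩ = (|0⟩ - i|1⟩)/√2, so ⟨-y|ψ⟩ = (5) / (√2·√13).
P = |5|² / 26 = 25/26.

0.962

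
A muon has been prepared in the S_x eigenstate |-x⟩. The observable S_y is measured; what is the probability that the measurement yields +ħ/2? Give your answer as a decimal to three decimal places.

0.500

In the S_z basis, |-x⟩ = (|↑⟩ - |↓⟩)/√2 and |+y⟩ = (|↑⟩ + i|↓⟩)/√2.
|⟨+y|-x⟩|² = 1/2.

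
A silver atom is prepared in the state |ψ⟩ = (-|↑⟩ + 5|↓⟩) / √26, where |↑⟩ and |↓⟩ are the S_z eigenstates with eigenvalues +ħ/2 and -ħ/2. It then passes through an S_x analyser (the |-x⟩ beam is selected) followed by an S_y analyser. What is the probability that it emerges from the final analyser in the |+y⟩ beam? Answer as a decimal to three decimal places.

First analyser (S_x): P(|-x⟩) = |⟨-x|ψ⟩|² = 36/52.
After stage 1 the state is |-x⟩; P(|+y⟩) = |⟨+y|-x⟩|² = 1/2.
Joint probability = 36/52 × 1/2 = 0.346.

0.346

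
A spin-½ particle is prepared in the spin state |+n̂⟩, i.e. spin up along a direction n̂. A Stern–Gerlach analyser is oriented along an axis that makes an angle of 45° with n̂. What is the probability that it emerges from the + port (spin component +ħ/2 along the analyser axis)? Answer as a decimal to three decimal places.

0.854

For spin-½, the probability of finding spin-up along an axis at angle θ to the initial spin direction is cos²(θ/2); spin-down is sin²(θ/2).
θ = 45°, so P = cos²(22.5°) ≈ 0.854.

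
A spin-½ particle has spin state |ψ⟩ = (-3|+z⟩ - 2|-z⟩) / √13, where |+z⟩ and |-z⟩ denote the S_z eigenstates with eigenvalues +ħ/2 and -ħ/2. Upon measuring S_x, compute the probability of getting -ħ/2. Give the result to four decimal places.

|-x⟩ = (|+z⟩ - |-z⟩)/√2, so ⟨-x|ψ⟩ = (-1) / (√2·√13).
P = |-1|² / 26 = 1/26.

0.0385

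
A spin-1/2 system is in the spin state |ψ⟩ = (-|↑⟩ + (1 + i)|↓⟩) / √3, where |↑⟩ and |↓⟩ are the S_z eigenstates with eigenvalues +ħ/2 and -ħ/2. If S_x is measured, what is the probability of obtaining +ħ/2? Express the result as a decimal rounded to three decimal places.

|+x⟩ = (|↑⟩ + |↓⟩)/√2, so ⟨+x|ψ⟩ = (i) / (√2·√3).
P = |i|² / 6 = 1/6.

0.167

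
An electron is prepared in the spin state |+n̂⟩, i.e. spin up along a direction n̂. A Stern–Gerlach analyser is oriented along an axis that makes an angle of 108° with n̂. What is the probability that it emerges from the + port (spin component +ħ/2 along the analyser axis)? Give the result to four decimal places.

For spin-½, the probability of finding spin-up along an axis at angle θ to the initial spin direction is cos²(θ/2); spin-down is sin²(θ/2).
θ = 108°, so P = cos²(54°) ≈ 0.3455.

0.3455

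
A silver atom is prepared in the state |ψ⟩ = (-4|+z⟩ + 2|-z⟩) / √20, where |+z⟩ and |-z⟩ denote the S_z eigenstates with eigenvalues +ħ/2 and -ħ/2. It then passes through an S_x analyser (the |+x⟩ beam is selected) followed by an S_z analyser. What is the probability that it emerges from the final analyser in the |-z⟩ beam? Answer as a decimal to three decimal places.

First analyser (S_x): P(|+x⟩) = |⟨+x|ψ⟩|² = 4/40.
After stage 1 the state is |+x⟩; P(|-z⟩) = |⟨-z|+x⟩|² = 1/2.
Joint probability = 4/40 × 1/2 = 0.050.

0.050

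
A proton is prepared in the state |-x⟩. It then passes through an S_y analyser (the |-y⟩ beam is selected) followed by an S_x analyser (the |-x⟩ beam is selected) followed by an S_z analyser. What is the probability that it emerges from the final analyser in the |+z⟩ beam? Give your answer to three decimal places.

0.125

First analyser (S_y): from |-x⟩, P(|-y⟩) = 1/2.
After stage 1 the state is |-y⟩; P(|-x⟩) = |⟨-x|-y⟩|² = 1/2.
After stage 2 the state is |-x⟩; P(|+z⟩) = |⟨+z|-x⟩|² = 1/2.
Joint probability = 1/2 × 1/2 × 1/2 = 0.125.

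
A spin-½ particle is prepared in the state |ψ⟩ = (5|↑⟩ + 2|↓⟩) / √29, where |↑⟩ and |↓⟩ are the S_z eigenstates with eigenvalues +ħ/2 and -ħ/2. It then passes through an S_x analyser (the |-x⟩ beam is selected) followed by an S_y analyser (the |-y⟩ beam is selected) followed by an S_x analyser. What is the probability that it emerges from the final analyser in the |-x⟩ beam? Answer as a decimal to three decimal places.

0.039

First analyser (S_x): P(|-x⟩) = |⟨-x|ψ⟩|² = 9/58.
After stage 1 the state is |-x⟩; P(|-y⟩) = |⟨-y|-x⟩|² = 1/2.
After stage 2 the state is |-y⟩; P(|-x⟩) = |⟨-x|-y⟩|² = 1/2.
Joint probability = 9/58 × 1/2 × 1/2 = 0.039.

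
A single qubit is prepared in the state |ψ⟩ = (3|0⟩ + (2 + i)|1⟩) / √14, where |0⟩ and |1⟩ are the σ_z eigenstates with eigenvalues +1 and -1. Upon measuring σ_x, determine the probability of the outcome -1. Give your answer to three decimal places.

0.071

|-x⟩ = (|0⟩ - |1⟩)/√2, so ⟨-x|ψ⟩ = (1 - i) / (√2·√14).
P = |1 - i|² / 28 = 2/28.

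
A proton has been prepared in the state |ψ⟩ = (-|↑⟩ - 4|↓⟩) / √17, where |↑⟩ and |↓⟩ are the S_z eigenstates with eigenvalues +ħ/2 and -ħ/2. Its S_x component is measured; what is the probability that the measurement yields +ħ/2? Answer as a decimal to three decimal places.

|+x⟩ = (|↑⟩ + |↓⟩)/√2, so ⟨+x|ψ⟩ = (-5) / (√2·√17).
P = |-5|² / 34 = 25/34.

0.735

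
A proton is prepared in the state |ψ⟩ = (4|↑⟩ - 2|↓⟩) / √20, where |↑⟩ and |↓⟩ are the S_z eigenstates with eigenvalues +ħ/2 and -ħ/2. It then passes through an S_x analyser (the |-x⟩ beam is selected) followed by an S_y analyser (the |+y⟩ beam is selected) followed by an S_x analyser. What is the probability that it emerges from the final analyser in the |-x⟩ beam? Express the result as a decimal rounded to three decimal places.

First analyser (S_x): P(|-x⟩) = |⟨-x|ψ⟩|² = 36/40.
After stage 1 the state is |-x⟩; P(|+y⟩) = |⟨+y|-x⟩|² = 1/2.
After stage 2 the state is |+y⟩; P(|-x⟩) = |⟨-x|+y⟩|² = 1/2.
Joint probability = 36/40 × 1/2 × 1/2 = 0.225.

0.225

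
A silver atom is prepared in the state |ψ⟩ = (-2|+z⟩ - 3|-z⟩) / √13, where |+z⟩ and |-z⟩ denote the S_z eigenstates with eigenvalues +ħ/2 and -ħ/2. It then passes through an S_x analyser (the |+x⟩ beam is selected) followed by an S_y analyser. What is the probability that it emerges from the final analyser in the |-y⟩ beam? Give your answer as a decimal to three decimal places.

0.481

First analyser (S_x): P(|+x⟩) = |⟨+x|ψ⟩|² = 25/26.
After stage 1 the state is |+x⟩; P(|-y⟩) = |⟨-y|+x⟩|² = 1/2.
Joint probability = 25/26 × 1/2 = 0.481.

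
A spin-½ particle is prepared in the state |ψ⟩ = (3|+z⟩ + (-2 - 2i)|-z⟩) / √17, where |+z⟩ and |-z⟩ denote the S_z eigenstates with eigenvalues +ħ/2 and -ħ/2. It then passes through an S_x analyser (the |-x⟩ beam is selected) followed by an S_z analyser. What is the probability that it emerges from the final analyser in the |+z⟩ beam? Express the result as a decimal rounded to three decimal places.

First analyser (S_x): P(|-x⟩) = |⟨-x|ψ⟩|² = 29/34.
After stage 1 the state is |-x⟩; P(|+z⟩) = |⟨+z|-x⟩|² = 1/2.
Joint probability = 29/34 × 1/2 = 0.426.

0.426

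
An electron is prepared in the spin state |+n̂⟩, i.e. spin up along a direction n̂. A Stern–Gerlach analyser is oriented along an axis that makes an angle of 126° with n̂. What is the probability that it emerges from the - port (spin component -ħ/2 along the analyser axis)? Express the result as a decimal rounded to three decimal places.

For spin-½, the probability of finding spin-up along an axis at angle θ to the initial spin direction is cos²(θ/2); spin-down is sin²(θ/2).
θ = 126°, so P = sin²(63°) ≈ 0.794.

0.794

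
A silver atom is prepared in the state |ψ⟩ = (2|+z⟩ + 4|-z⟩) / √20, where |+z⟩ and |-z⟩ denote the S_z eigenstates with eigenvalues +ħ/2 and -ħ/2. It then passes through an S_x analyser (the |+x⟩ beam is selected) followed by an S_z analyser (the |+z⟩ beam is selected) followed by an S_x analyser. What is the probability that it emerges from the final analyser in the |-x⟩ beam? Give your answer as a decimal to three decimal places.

First analyser (S_x): P(|+x⟩) = |⟨+x|ψ⟩|² = 36/40.
After stage 1 the state is |+x⟩; P(|+z⟩) = |⟨+z|+x⟩|² = 1/2.
After stage 2 the state is |+z⟩; P(|-x⟩) = |⟨-x|+z⟩|² = 1/2.
Joint probability = 36/40 × 1/2 × 1/2 = 0.225.

0.225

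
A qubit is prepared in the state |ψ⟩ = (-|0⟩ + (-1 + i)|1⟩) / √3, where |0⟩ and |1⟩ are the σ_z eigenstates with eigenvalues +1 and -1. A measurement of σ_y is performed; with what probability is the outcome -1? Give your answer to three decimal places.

|-y⟩ = (|0⟩ - i|1⟩)/√2, so ⟨-y|ψ⟩ = (-2 - i) / (√2·√3).
P = |-2 - i|² / 6 = 5/6.

0.833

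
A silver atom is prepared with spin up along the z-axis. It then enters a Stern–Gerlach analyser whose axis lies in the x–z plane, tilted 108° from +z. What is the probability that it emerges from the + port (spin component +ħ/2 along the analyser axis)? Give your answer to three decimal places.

For spin-½, the probability of finding spin-up along an axis at angle θ to the initial spin direction is cos²(θ/2); spin-down is sin²(θ/2).
θ = 108°, so P = cos²(54°) ≈ 0.345.

0.345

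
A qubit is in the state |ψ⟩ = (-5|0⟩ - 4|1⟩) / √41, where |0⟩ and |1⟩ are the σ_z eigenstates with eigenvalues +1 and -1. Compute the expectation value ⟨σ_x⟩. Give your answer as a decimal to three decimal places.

0.976

⟨σ_x⟩ = 2 Re(a* b)/(|a|²+|b|²) with a = -5, b = -4.
a* b = 20, so ⟨σ_x⟩ = 40/41.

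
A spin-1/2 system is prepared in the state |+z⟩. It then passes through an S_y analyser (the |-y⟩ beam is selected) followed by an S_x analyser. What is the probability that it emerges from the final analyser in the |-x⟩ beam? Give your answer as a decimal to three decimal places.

0.250

First analyser (S_y): from |+z⟩, P(|-y⟩) = 1/2.
After stage 1 the state is |-y⟩; P(|-x⟩) = |⟨-x|-y⟩|² = 1/2.
Joint probability = 1/2 × 1/2 = 0.250.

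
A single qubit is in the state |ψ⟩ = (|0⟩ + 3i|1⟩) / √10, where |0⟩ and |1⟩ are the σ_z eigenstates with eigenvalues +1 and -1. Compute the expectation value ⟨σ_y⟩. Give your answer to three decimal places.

0.600

⟨σ_y⟩ = 2 Im(a* b)/(|a|²+|b|²) with a = 1, b = 3i.
a* b = 3i, so ⟨σ_y⟩ = 6/10.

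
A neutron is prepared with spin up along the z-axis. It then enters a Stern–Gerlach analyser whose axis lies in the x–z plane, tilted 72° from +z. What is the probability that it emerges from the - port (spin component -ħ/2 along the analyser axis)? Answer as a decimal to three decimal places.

For spin-½, the probability of finding spin-up along an axis at angle θ to the initial spin direction is cos²(θ/2); spin-down is sin²(θ/2).
θ = 72°, so P = sin²(36°) ≈ 0.345.

0.345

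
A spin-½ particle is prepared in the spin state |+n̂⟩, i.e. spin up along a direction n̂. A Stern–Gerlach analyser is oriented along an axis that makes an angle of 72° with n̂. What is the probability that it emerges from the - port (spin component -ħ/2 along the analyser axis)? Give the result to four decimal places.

For spin-½, the probability of finding spin-up along an axis at angle θ to the initial spin direction is cos²(θ/2); spin-down is sin²(θ/2).
θ = 72°, so P = sin²(36°) ≈ 0.3455.

0.3455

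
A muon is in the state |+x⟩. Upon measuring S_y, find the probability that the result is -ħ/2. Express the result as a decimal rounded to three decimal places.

In the S_z basis, |+x⟩ = (|↑⟩ + |↓⟩)/√2 and |-y⟩ = (|↑⟩ - i|↓⟩)/√2.
|⟨-y|+x⟩|² = 1/2.

0.500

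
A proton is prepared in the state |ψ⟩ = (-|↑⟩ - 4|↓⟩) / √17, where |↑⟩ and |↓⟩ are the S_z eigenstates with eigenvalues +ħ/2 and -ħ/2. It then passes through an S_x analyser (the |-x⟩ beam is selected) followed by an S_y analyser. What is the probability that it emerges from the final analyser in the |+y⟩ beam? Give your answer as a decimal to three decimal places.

First analyser (S_x): P(|-x⟩) = |⟨-x|ψ⟩|² = 9/34.
After stage 1 the state is |-x⟩; P(|+y⟩) = |⟨+y|-x⟩|² = 1/2.
Joint probability = 9/34 × 1/2 = 0.132.

0.132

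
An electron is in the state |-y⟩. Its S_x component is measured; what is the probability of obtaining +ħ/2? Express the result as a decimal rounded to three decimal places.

0.500

In the S_z basis, |-y⟩ = (|↑⟩ - i|↓⟩)/√2 and |+x⟩ = (|↑⟩ + |↓⟩)/√2.
|⟨+x|-y⟩|² = 1/2.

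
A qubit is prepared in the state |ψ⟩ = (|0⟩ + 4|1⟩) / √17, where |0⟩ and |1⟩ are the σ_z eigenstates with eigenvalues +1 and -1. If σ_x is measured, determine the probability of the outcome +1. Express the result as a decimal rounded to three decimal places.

0.735

|+x⟩ = (|0⟩ + |1⟩)/√2, so ⟨+x|ψ⟩ = (5) / (√2·√17).
P = |5|² / 34 = 25/34.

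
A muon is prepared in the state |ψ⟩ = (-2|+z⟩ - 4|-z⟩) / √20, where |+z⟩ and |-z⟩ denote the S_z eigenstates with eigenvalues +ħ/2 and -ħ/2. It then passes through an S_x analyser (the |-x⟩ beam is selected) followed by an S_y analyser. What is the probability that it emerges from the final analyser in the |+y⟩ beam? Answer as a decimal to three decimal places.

0.050

First analyser (S_x): P(|-x⟩) = |⟨-x|ψ⟩|² = 4/40.
After stage 1 the state is |-x⟩; P(|+y⟩) = |⟨+y|-x⟩|² = 1/2.
Joint probability = 4/40 × 1/2 = 0.050.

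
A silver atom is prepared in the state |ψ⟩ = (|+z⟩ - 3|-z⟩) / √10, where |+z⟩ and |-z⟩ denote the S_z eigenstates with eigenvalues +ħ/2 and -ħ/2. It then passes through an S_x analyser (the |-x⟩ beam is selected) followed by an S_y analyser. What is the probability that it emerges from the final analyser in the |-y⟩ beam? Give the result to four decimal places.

First analyser (S_x): P(|-x⟩) = |⟨-x|ψ⟩|² = 16/20.
After stage 1 the state is |-x⟩; P(|-y⟩) = |⟨-y|-x⟩|² = 1/2.
Joint probability = 16/20 × 1/2 = 0.4000.

0.4000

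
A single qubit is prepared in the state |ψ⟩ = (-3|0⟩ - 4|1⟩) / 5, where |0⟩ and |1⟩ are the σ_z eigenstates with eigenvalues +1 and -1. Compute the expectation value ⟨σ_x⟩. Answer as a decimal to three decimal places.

0.960

⟨σ_x⟩ = 2 Re(a* b)/(|a|²+|b|²) with a = -3, b = -4.
a* b = 12, so ⟨σ_x⟩ = 24/25.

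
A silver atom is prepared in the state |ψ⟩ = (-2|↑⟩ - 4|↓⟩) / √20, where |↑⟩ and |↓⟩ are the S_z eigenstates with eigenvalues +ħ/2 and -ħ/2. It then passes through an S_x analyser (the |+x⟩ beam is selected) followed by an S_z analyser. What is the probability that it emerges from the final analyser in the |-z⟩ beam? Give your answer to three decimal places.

First analyser (S_x): P(|+x⟩) = |⟨+x|ψ⟩|² = 36/40.
After stage 1 the state is |+x⟩; P(|-z⟩) = |⟨-z|+x⟩|² = 1/2.
Joint probability = 36/40 × 1/2 = 0.450.

0.450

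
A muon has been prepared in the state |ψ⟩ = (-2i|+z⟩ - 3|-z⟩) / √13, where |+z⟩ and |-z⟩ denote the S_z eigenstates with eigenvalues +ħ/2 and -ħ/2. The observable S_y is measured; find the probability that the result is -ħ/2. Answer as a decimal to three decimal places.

|-y⟩ = (|+z⟩ - i|-z⟩)/√2, so ⟨-y|ψ⟩ = (-5i) / (√2·√13).
P = |-5i|² / 26 = 25/26.

0.962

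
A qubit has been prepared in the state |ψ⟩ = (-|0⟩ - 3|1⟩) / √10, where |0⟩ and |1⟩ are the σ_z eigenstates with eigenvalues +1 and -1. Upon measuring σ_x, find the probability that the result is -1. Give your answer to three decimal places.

|-x⟩ = (|0⟩ - |1⟩)/√2, so ⟨-x|ψ⟩ = (2) / (√2·√10).
P = |2|² / 20 = 4/20.

0.200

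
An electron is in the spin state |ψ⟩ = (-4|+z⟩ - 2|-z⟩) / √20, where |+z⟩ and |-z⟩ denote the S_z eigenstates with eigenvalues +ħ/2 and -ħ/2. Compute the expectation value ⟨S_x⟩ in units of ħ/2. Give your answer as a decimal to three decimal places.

0.800

⟨σ_x⟩ = 2 Re(a* b)/(|a|²+|b|²) with a = -4, b = -2.
a* b = 8, so ⟨σ_x⟩ = 16/20.
⟨S_x⟩ = (ħ/2)·⟨σ_x⟩.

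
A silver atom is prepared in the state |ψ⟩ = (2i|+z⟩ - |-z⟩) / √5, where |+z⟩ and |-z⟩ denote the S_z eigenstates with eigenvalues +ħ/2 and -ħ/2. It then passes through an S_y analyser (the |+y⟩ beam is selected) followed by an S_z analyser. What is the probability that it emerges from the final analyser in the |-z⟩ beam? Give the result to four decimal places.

0.4500

First analyser (S_y): P(|+y⟩) = |⟨+y|ψ⟩|² = 9/10.
After stage 1 the state is |+y⟩; P(|-z⟩) = |⟨-z|+y⟩|² = 1/2.
Joint probability = 9/10 × 1/2 = 0.4500.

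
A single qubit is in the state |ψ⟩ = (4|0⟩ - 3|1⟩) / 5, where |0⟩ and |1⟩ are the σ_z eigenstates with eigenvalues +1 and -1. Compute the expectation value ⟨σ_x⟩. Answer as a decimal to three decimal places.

-0.960

⟨σ_x⟩ = 2 Re(a* b)/(|a|²+|b|²) with a = 4, b = -3.
a* b = -12, so ⟨σ_x⟩ = -24/25.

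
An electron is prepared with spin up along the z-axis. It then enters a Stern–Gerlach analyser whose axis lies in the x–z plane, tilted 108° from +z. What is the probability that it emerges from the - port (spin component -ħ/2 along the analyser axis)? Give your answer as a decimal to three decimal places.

For spin-½, the probability of finding spin-up along an axis at angle θ to the initial spin direction is cos²(θ/2); spin-down is sin²(θ/2).
θ = 108°, so P = sin²(54°) ≈ 0.655.

0.655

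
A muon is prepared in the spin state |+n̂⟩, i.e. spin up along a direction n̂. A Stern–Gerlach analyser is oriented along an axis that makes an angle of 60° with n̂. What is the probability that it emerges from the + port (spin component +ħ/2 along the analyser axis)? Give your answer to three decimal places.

0.750

For spin-½, the probability of finding spin-up along an axis at angle θ to the initial spin direction is cos²(θ/2); spin-down is sin²(θ/2).
θ = 60°, so P = cos²(30°) ≈ 0.750.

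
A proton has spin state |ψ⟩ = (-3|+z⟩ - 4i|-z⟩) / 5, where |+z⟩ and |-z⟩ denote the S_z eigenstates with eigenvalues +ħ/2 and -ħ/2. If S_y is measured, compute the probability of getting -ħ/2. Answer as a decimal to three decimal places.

|-y⟩ = (|+z⟩ - i|-z⟩)/√2, so ⟨-y|ψ⟩ = (1) / (√2·5).
P = |1|² / 50 = 1/50.

0.020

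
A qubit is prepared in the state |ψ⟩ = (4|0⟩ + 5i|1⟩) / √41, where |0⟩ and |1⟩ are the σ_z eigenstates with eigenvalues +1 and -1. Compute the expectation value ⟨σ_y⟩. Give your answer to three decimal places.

0.976

⟨σ_y⟩ = 2 Im(a* b)/(|a|²+|b|²) with a = 4, b = 5i.
a* b = 20i, so ⟨σ_y⟩ = 40/41.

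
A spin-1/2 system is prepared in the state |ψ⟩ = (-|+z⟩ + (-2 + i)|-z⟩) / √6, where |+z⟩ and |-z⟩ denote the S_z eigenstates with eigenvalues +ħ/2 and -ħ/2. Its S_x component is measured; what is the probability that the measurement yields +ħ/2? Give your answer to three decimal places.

0.833

|+x⟩ = (|+z⟩ + |-z⟩)/√2, so ⟨+x|ψ⟩ = (-3 + i) / (√2·√6).
P = |-3 + i|² / 12 = 10/12.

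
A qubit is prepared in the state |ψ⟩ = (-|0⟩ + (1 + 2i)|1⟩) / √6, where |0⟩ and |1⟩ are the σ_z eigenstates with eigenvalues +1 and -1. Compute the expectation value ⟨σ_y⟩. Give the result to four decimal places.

⟨σ_y⟩ = 2 Im(a* b)/(|a|²+|b|²) with a = -1, b = (1 + 2i).
a* b = (-1 - 2i), so ⟨σ_y⟩ = -4/6.

-0.6667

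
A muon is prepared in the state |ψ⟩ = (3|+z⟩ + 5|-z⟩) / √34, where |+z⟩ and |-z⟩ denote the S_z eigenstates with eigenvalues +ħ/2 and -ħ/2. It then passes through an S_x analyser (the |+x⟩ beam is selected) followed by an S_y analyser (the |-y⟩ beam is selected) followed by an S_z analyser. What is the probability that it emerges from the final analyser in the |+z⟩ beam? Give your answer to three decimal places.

0.235

First analyser (S_x): P(|+x⟩) = |⟨+x|ψ⟩|² = 64/68.
After stage 1 the state is |+x⟩; P(|-y⟩) = |⟨-y|+x⟩|² = 1/2.
After stage 2 the state is |-y⟩; P(|+z⟩) = |⟨+z|-y⟩|² = 1/2.
Joint probability = 64/68 × 1/2 × 1/2 = 0.235.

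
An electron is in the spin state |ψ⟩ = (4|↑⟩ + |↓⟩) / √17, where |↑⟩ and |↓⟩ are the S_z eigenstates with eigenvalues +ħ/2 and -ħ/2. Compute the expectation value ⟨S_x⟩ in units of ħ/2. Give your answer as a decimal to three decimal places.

0.471

⟨σ_x⟩ = 2 Re(a* b)/(|a|²+|b|²) with a = 4, b = 1.
a* b = 4, so ⟨σ_x⟩ = 8/17.
⟨S_x⟩ = (ħ/2)·⟨σ_x⟩.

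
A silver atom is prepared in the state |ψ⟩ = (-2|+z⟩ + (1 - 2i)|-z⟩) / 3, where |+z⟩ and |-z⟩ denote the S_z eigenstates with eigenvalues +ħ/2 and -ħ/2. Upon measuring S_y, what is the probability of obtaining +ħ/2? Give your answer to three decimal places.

0.944

|+y⟩ = (|+z⟩ + i|-z⟩)/√2, so ⟨+y|ψ⟩ = (-4 - i) / (√2·3).
P = |-4 - i|² / 18 = 17/18.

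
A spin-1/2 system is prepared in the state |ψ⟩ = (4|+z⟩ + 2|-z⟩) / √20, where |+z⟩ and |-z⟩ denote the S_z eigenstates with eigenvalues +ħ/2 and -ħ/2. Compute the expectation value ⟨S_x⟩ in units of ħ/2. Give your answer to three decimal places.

0.800

⟨σ_x⟩ = 2 Re(a* b)/(|a|²+|b|²) with a = 4, b = 2.
a* b = 8, so ⟨σ_x⟩ = 16/20.
⟨S_x⟩ = (ħ/2)·⟨σ_x⟩.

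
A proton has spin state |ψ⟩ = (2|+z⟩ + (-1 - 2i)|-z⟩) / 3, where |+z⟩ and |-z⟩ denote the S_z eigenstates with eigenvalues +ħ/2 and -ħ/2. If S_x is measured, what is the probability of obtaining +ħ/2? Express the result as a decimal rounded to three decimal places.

0.278

|+x⟩ = (|+z⟩ + |-z⟩)/√2, so ⟨+x|ψ⟩ = (1 - 2i) / (√2·3).
P = |1 - 2i|² / 18 = 5/18.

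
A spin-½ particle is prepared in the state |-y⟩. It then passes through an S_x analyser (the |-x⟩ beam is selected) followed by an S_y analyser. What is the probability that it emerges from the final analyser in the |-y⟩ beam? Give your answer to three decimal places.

0.250

First analyser (S_x): from |-y⟩, P(|-x⟩) = 1/2.
After stage 1 the state is |-x⟩; P(|-y⟩) = |⟨-y|-x⟩|² = 1/2.
Joint probability = 1/2 × 1/2 = 0.250.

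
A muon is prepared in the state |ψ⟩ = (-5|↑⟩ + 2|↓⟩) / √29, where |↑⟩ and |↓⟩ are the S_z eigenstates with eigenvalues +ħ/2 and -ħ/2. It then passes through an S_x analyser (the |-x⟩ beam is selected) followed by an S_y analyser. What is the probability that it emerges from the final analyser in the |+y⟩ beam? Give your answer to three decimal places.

First analyser (S_x): P(|-x⟩) = |⟨-x|ψ⟩|² = 49/58.
After stage 1 the state is |-x⟩; P(|+y⟩) = |⟨+y|-x⟩|² = 1/2.
Joint probability = 49/58 × 1/2 = 0.422.

0.422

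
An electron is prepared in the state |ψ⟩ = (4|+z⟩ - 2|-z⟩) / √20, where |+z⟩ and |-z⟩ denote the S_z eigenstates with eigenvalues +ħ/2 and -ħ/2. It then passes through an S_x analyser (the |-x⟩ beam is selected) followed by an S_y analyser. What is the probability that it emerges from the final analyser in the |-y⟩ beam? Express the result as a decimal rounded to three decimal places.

0.450

First analyser (S_x): P(|-x⟩) = |⟨-x|ψ⟩|² = 36/40.
After stage 1 the state is |-x⟩; P(|-y⟩) = |⟨-y|-x⟩|² = 1/2.
Joint probability = 36/40 × 1/2 = 0.450.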